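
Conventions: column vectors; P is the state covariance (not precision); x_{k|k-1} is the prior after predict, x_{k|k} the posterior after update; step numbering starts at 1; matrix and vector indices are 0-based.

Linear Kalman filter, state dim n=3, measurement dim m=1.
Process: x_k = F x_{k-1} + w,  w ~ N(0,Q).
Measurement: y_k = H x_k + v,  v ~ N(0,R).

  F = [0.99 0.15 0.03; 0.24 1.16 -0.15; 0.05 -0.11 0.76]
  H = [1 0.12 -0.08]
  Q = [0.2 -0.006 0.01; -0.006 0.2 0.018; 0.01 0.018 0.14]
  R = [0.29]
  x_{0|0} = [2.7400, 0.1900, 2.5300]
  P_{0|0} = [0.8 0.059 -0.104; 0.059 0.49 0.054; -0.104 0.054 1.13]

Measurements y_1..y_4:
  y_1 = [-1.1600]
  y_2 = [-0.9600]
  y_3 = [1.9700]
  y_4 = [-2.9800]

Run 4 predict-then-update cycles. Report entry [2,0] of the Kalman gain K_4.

step 1: x^-=[2.8170, 0.4985, 2.0389]  P^-=[1.0080 0.3495 -0.0111; 0.3495 0.9524 -0.1316; -0.0111 -0.1316 0.7830]  S=[1.4049]  K=[0.7480; 0.3376; -0.0638]  nu=[-3.8737]  x^+=[-0.0804, -0.8093, 2.2859]  P^+=[0.2220 -0.0053 0.0559; -0.0053 0.7923 -0.1013; 0.0559 -0.1013 0.7773]
step 2: x^-=[-0.1324, -1.3010, 1.8223]  P^-=[0.4370 0.1657 0.0571; 0.1657 1.3247 -0.2504; 0.0571 -0.2504 0.6204]  S=[0.7855]  K=[0.5758; 0.4389; -0.0288]  nu=[-0.5257]  x^+=[-0.4351, -1.5317, 1.8374]  P^+=[0.1765 -0.0328 0.0701; -0.0328 1.1734 -0.2405; 0.0701 -0.2405 0.6197]
step 3: x^-=[-0.6054, -2.1568, 1.5432]  P^-=[0.3922 0.1856 0.0430; 0.1856 1.8634 -0.4050; 0.0430 -0.4050 0.5585]  S=[0.7581]  K=[0.5422; 0.5826; -0.0663]  nu=[2.9577]  x^+=[0.9984, -0.4337, 1.3471]  P^+=[0.1693 -0.0538 0.0703; -0.0538 1.6061 -0.3758; 0.0703 -0.3758 0.5552]
step 4: x^-=[0.9638, -0.4656, 1.1215]  P^-=[0.3874 0.2329 0.0214; 0.2329 2.4791 -0.5751; 0.0214 -0.5751 0.5493]  S=[0.7801]  K=[0.5302; 0.7388; -0.1174]  nu=[-3.7982]  x^+=[-1.0501, -3.2717, 1.5672]  P^+=[0.1681 -0.0727 0.0699; -0.0727 2.0533 -0.5074; 0.0699 -0.5074 0.5385]

K[2,0] = -0.1174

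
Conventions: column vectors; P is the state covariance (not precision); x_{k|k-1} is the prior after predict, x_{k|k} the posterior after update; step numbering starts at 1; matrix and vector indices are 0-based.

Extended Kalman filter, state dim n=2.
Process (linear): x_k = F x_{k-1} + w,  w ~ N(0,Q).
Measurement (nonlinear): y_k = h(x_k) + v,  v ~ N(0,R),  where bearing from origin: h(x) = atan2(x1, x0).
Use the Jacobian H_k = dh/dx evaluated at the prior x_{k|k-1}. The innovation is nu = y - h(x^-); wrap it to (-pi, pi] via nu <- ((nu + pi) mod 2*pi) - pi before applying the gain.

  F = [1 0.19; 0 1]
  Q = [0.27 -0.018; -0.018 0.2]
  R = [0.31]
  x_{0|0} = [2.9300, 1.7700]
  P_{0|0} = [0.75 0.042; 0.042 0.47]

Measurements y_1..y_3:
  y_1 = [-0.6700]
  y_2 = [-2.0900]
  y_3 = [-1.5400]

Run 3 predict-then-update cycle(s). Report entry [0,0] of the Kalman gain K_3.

step 1: x^-=[3.2663, 1.7700]  P^-=[1.0529 0.1133; 0.1133 0.6700]  H_jac=[-0.1282 0.2367]  S=[0.3580]  K=[-0.3023; 0.4024]  nu=[-1.1666]  x^+=[3.6190, 1.3006]  P^+=[1.0202 0.1568; 0.1568 0.6120]
step 2: x^-=[3.8661, 1.3006]  P^-=[1.3719 0.2551; 0.2551 0.8120]  H_jac=[-0.0782 0.2324]  S=[0.3530]  K=[-0.1359; 0.4781]  nu=[-2.4145]  x^+=[4.1942, 0.1463]  P^+=[1.3654 0.2781; 0.2781 0.7314]
step 3: x^-=[4.2220, 0.1463]  P^-=[1.7675 0.3990; 0.3990 0.9314]  H_jac=[-0.0082 0.2366]  S=[0.3607]  K=[0.2216; 0.6018]  nu=[-1.5746]  x^+=[3.8731, -0.8014]  P^+=[1.7497 0.3509; 0.3509 0.8007]

K[0,0] = 0.2216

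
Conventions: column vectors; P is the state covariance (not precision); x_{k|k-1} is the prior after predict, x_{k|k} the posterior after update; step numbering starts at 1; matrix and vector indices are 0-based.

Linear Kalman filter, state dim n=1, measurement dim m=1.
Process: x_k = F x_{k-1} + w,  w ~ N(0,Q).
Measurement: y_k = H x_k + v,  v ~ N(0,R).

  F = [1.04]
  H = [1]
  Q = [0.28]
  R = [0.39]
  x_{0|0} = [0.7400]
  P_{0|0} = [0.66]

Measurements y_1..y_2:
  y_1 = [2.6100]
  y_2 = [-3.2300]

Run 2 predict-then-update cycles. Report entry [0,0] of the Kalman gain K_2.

K[0,0] = 0.5992

step 1: x^-=[0.7696]  P^-=[0.9939]  S=[1.3839]  K=[0.7182]  nu=[1.8404]  x^+=[2.0913]  P^+=[0.2801]
step 2: x^-=[2.1750]  P^-=[0.5829]  S=[0.9729]  K=[0.5992]  nu=[-5.4050]  x^+=[-1.0634]  P^+=[0.2337]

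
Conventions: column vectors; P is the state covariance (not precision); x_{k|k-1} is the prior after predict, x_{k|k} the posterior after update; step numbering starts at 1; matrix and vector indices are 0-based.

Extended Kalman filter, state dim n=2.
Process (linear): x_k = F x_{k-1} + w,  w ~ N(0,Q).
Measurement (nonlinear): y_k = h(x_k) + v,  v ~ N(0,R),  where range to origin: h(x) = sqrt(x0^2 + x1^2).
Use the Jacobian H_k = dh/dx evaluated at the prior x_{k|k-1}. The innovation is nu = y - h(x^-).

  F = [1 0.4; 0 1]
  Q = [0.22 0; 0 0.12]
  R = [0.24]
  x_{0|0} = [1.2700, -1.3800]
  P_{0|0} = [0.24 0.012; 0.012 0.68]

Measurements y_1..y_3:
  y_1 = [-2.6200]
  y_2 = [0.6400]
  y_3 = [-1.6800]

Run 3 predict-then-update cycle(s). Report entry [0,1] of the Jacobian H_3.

H_jac[0,1] = 0.8731

step 1: x^-=[0.7180, -1.3800]  P^-=[0.5784 0.2840; 0.2840 0.8000]  H_jac=[0.4616 -0.8871]  S=[0.7602]  K=[0.0198; -0.7611]  nu=[-4.1756]  x^+=[0.6355, 1.7981]  P^+=[0.5781 0.2954; 0.2954 0.3596]
step 2: x^-=[1.3547, 1.7981]  P^-=[1.0920 0.4393; 0.4393 0.4796]  H_jac=[0.6017 0.7987]  S=[1.3636]  K=[0.7392; 0.4748]  nu=[-1.6113]  x^+=[0.1637, 1.0331]  P^+=[0.3469 -0.0393; -0.0393 0.1723]
step 3: x^-=[0.5769, 1.0331]  P^-=[0.5631 0.0296; 0.0296 0.2923]  H_jac=[0.4876 0.8731]  S=[0.6219]  K=[0.4831; 0.4336]  nu=[-2.8632]  x^+=[-0.8063, -0.2083]  P^+=[0.4180 -0.1006; -0.1006 0.1754]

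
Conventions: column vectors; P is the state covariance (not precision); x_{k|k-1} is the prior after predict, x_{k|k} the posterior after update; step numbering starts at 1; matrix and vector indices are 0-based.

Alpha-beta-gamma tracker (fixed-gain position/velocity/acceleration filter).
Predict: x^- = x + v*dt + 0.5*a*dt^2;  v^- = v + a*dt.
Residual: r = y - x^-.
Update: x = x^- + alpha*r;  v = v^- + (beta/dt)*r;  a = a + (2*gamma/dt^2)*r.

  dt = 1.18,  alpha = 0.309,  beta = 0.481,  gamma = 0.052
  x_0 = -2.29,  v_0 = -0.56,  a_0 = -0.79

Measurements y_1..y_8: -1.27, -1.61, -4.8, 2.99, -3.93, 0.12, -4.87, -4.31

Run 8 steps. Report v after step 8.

step 1: x_pred=-3.5008  r=2.2308  x^+=-2.8115  v^+=-0.5829  a^+=-0.6234
step 2: x_pred=-3.9333  r=2.3233  x^+=-3.2154  v^+=-0.3714  a^+=-0.4499
step 3: x_pred=-3.9668  r=-0.8332  x^+=-4.2243  v^+=-1.2419  a^+=-0.5121
step 4: x_pred=-6.0462  r=9.0362  x^+=-3.2540  v^+=1.8373  a^+=0.1628
step 5: x_pred=-0.9727  r=-2.9573  x^+=-1.8865  v^+=0.8239  a^+=-0.0580
step 6: x_pred=-0.9546  r=1.0746  x^+=-0.6226  v^+=1.1935  a^+=0.0222
step 7: x_pred=0.8012  r=-5.6712  x^+=-0.9512  v^+=-1.0920  a^+=-0.4014
step 8: x_pred=-2.5192  r=-1.7908  x^+=-3.0726  v^+=-2.2956  a^+=-0.5351

v_post = -2.2956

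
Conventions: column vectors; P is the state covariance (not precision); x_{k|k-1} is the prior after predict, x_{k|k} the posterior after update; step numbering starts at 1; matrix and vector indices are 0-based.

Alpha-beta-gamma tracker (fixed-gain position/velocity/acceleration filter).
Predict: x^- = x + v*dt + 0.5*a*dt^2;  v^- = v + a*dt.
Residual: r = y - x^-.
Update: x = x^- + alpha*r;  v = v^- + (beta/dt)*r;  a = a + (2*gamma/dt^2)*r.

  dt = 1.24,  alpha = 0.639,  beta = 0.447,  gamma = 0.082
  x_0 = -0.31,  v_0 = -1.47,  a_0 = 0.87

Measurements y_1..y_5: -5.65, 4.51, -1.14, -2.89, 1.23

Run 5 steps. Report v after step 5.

step 1: x_pred=-1.4639  r=-4.1861  x^+=-4.1388  v^+=-1.9002  a^+=0.4235
step 2: x_pred=-6.1695  r=10.6795  x^+=0.6547  v^+=2.4747  a^+=1.5626
step 3: x_pred=4.9247  r=-6.0647  x^+=1.0494  v^+=2.2261  a^+=0.9157
step 4: x_pred=4.5138  r=-7.4038  x^+=-0.2172  v^+=0.6927  a^+=0.1260
step 5: x_pred=0.7386  r=0.4914  x^+=1.0526  v^+=1.0261  a^+=0.1785

v_post = 1.0261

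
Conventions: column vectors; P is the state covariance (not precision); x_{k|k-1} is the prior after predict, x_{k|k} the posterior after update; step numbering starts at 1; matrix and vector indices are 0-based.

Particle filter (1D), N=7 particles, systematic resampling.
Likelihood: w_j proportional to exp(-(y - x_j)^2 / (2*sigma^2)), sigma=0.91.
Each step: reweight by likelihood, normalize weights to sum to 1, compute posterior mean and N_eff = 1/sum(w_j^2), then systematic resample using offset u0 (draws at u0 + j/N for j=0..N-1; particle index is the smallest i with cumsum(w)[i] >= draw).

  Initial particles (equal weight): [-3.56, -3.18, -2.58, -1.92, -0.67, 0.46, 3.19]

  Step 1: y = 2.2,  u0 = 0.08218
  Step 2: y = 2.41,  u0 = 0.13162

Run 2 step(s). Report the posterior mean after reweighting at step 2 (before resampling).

post_mean = 3.0400

step 1: w=[0.0000, 0.0000, 0.0000, 0.0000, 0.0096, 0.2229, 0.7674]  mean=2.5441  Neff=1.5656  idx=[5, 5, 6, 6, 6, 6, 6]
step 2: w=[0.0275, 0.0275, 0.1890, 0.1890, 0.1890, 0.1890, 0.1890]  mean=3.0400  Neff=5.5514  idx=[2, 3, 3, 4, 5, 6, 6]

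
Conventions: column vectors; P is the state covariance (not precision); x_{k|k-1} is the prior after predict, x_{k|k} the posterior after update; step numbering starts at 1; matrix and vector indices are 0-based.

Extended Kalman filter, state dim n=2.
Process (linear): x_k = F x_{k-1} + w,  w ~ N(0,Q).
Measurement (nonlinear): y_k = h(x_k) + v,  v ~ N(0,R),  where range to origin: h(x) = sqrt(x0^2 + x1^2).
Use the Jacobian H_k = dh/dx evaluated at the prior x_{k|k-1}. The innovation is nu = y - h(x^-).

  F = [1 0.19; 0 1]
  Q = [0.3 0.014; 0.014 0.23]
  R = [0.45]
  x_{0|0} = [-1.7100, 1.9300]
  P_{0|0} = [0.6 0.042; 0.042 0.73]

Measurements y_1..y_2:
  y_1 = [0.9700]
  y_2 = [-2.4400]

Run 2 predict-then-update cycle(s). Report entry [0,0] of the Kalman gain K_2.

K[0,0] = -0.2271

step 1: x^-=[-1.3433, 1.9300]  P^-=[0.9423 0.1947; 0.1947 0.9600]  H_jac=[-0.5713 0.8208]  S=[1.2216]  K=[-0.3098; 0.5539]  nu=[-1.3815]  x^+=[-0.9153, 1.1648]  P^+=[0.8250 0.4044; 0.4044 0.5851]
step 2: x^-=[-0.6940, 1.1648]  P^-=[1.2998 0.5295; 0.5295 0.8151]  H_jac=[-0.5118 0.8591]  S=[0.9264]  K=[-0.2271; 0.4633]  nu=[-3.7958]  x^+=[0.1680, -0.5939]  P^+=[1.2520 0.6270; 0.6270 0.6163]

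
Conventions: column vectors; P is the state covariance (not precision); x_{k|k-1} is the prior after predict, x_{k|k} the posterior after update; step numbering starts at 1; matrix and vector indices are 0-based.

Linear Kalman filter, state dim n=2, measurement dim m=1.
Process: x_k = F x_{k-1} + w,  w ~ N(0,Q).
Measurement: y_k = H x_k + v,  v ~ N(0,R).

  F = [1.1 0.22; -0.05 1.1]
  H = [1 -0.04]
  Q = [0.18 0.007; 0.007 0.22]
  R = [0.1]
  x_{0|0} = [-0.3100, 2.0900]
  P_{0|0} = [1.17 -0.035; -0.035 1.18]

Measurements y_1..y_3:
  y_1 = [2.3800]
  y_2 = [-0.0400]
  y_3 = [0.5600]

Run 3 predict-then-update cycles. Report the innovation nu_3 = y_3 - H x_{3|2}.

innov = [-0.1133]

step 1: x^-=[0.1188, 2.3145]  P^-=[1.6359 0.1862; 0.1862 1.6546]  S=[1.7236]  K=[0.9448; 0.0697]  nu=[2.3538]  x^+=[2.3426, 2.4785]  P^+=[0.0974 0.0728; 0.0728 1.6462]
step 2: x^-=[3.1221, 2.6092]  P^-=[0.4128 0.4873; 0.4873 2.2042]  S=[0.4773]  K=[0.8239; 0.8363]  nu=[-3.0577]  x^+=[0.6027, 0.0520]  P^+=[0.0887 0.1584; 0.1584 1.8703]
step 3: x^-=[0.6744, 0.0271]  P^-=[0.4546 0.6447; 0.6447 2.4659]  S=[0.5069]  K=[0.8458; 1.0772]  nu=[-0.1133]  x^+=[0.5786, -0.0950]  P^+=[0.0919 0.1828; 0.1828 1.8777]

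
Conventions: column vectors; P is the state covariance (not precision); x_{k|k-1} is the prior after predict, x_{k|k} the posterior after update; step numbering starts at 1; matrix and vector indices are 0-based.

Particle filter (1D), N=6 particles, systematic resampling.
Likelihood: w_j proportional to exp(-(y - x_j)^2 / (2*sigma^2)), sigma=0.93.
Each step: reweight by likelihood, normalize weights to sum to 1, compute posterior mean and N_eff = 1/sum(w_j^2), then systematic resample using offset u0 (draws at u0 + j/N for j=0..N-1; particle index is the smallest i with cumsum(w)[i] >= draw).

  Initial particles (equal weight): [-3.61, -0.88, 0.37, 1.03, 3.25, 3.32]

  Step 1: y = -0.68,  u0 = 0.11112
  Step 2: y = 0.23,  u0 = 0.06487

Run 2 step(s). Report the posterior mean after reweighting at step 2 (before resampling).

step 1: w=[0.0041, 0.5756, 0.3115, 0.1087, 0.0001, 0.0001]  mean=-0.2938  Neff=2.2718  idx=[1, 1, 1, 2, 2, 3]
step 2: w=[0.1185, 0.1185, 0.1185, 0.2388, 0.2388, 0.1669]  mean=0.0358  Neff=5.4334  idx=[0, 1, 3, 3, 4, 5]

post_mean = 0.0358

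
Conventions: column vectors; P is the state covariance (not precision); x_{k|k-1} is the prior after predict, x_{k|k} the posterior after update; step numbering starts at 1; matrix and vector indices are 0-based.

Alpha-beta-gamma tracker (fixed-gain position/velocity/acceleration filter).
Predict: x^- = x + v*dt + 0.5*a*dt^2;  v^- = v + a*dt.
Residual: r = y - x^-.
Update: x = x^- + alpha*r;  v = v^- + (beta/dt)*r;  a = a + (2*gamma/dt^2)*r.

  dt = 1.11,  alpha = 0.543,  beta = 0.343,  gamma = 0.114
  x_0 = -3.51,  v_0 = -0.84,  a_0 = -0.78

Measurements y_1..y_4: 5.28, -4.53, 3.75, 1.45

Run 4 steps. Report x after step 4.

step 1: x_pred=-4.9229  r=10.2029  x^+=0.6173  v^+=1.4470  a^+=1.1080
step 2: x_pred=2.9060  r=-7.4360  x^+=-1.1317  v^+=0.3791  a^+=-0.2680
step 3: x_pred=-0.8760  r=4.6260  x^+=1.6359  v^+=1.5111  a^+=0.5881
step 4: x_pred=3.6755  r=-2.2255  x^+=2.4671  v^+=1.4762  a^+=0.1762

x_post = 2.4671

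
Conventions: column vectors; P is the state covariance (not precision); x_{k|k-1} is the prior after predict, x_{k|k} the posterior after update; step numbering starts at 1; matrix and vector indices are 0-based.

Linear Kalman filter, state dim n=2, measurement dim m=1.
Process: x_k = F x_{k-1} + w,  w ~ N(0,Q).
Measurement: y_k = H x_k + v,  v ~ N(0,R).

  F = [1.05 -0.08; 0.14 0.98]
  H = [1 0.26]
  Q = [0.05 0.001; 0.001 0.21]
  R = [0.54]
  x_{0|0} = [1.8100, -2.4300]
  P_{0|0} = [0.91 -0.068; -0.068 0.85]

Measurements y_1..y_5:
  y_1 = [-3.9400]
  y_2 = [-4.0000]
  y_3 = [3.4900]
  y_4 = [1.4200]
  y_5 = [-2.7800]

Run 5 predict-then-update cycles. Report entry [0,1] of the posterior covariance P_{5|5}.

P_post[0,1] = -0.3884

step 1: x^-=[2.0949, -2.1280]  P^-=[1.0701 -0.0011; -0.0011 1.0255]  S=[1.6789]  K=[0.6372; 0.1582]  nu=[-5.4816]  x^+=[-1.3982, -2.9950]  P^+=[0.3884 -0.1703; -0.1703 0.9835]
step 2: x^-=[-1.2285, -3.1309]  P^-=[0.5131 -0.1923; -0.1923 1.1154]  S=[1.0285]  K=[0.4503; 0.0950]  nu=[-1.9575]  x^+=[-2.1099, -3.3168]  P^+=[0.3046 -0.2363; -0.2363 1.1062]
step 3: x^-=[-1.9500, -3.5458]  P^-=[0.4326 -0.2815; -0.2815 1.2135]  S=[0.9083]  K=[0.3957; 0.0375]  nu=[6.3619]  x^+=[0.5675, -3.3075]  P^+=[0.2904 -0.2949; -0.2949 1.2122]
step 4: x^-=[0.8604, -3.1619]  P^-=[0.4274 -0.3515; -0.3515 1.2990]  S=[0.8724]  K=[0.3852; -0.0158]  nu=[1.3817]  x^+=[1.3926, -3.1838]  P^+=[0.2980 -0.3462; -0.3462 1.2988]
step 5: x^-=[1.7169, -2.9251]  P^-=[0.4450 -0.4094; -0.4094 1.3682]  S=[0.8646]  K=[0.3916; -0.0621]  nu=[-3.7364]  x^+=[0.2538, -2.6931]  P^+=[0.3124 -0.3884; -0.3884 1.3648]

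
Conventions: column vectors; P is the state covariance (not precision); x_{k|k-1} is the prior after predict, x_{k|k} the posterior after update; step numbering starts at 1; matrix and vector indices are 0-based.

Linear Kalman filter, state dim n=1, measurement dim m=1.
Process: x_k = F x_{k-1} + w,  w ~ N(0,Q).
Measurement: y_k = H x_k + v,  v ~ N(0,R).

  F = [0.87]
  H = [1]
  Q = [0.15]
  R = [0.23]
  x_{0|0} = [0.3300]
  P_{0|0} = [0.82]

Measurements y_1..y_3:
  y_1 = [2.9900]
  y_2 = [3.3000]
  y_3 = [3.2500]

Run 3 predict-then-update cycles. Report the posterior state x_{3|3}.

x_post = [2.8340]

step 1: x^-=[0.2871]  P^-=[0.7707]  S=[1.0007]  K=[0.7702]  nu=[2.7029]  x^+=[2.3687]  P^+=[0.1771]
step 2: x^-=[2.0608]  P^-=[0.2841]  S=[0.5141]  K=[0.5526]  nu=[1.2392]  x^+=[2.7456]  P^+=[0.1271]
step 3: x^-=[2.3887]  P^-=[0.2462]  S=[0.4762]  K=[0.5170]  nu=[0.8613]  x^+=[2.8340]  P^+=[0.1189]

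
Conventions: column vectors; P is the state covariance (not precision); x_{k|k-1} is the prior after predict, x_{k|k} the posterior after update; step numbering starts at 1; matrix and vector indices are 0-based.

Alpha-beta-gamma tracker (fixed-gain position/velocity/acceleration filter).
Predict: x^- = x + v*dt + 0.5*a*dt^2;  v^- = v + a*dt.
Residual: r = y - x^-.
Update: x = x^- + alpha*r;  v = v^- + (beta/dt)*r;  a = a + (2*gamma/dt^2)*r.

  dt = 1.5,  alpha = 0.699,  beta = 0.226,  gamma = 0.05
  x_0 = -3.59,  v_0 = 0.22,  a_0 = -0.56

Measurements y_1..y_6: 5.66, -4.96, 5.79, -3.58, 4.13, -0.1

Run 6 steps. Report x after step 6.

step 1: x_pred=-3.8900  r=9.5500  x^+=2.7854  v^+=0.8189  a^+=-0.1356
step 2: x_pred=3.8613  r=-8.8212  x^+=-2.3048  v^+=-0.7135  a^+=-0.5276
step 3: x_pred=-3.9687  r=9.7587  x^+=2.8526  v^+=-0.0346  a^+=-0.0939
step 4: x_pred=2.6950  r=-6.2750  x^+=-1.6912  v^+=-1.1209  a^+=-0.3728
step 5: x_pred=-3.7920  r=7.9220  x^+=1.7455  v^+=-0.4865  a^+=-0.0207
step 6: x_pred=0.9924  r=-1.0924  x^+=0.2288  v^+=-0.6822  a^+=-0.0692

x_post = 0.2288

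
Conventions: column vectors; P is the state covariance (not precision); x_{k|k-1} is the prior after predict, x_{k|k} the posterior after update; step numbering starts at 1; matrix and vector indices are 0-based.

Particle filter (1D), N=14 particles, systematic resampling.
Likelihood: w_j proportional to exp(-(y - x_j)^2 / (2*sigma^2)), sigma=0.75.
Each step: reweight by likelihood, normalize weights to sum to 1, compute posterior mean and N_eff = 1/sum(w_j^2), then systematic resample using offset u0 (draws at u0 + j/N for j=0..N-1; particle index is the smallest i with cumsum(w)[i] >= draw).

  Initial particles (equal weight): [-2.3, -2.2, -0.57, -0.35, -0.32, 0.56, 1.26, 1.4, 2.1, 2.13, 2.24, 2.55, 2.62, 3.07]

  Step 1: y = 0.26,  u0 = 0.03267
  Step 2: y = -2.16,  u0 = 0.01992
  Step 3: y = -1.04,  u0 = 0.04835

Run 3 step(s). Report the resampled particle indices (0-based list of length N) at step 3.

step 1: w=[0.0008, 0.0012, 0.1426, 0.1890, 0.1951, 0.2429, 0.1082, 0.0829, 0.0130, 0.0118, 0.0081, 0.0025, 0.0019, 0.0002]  mean=0.2563  Neff=5.8118  idx=[2, 2, 3, 3, 3, 4, 4, 5, 5, 5, 5, 6, 7, 7]
step 2: w=[0.2208, 0.2208, 0.1136, 0.1136, 0.1136, 0.1030, 0.1030, 0.0029, 0.0029, 0.0029, 0.0029, 0.0001, 0.0000, 0.0000]  mean=-0.4302  Neff=6.3522  idx=[0, 0, 0, 1, 1, 1, 2, 2, 3, 3, 4, 5, 5, 6]
step 3: w=[0.0814, 0.0814, 0.0814, 0.0814, 0.0814, 0.0814, 0.0649, 0.0649, 0.0649, 0.0649, 0.0649, 0.0625, 0.0625, 0.0625]  mean=-0.4518  Neff=13.7971  idx=[0, 1, 2, 3, 4, 4, 5, 6, 8, 9, 10, 11, 12, 13]

resampled_idx = [0, 1, 2, 3, 4, 4, 5, 6, 8, 9, 10, 11, 12, 13]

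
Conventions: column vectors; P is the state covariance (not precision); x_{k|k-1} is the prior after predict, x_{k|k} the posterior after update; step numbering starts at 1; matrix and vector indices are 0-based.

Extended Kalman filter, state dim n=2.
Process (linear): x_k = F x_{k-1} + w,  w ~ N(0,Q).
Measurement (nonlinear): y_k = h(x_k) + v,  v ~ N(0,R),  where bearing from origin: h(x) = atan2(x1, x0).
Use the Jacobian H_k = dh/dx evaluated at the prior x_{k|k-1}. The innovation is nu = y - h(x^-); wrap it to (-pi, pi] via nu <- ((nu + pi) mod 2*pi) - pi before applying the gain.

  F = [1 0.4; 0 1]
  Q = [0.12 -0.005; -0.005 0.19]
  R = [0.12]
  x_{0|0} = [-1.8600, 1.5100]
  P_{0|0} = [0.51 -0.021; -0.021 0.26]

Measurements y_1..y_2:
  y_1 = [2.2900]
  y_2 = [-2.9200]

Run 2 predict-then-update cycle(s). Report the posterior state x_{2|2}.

x_post = [-1.8844, 0.8161]

step 1: x^-=[-1.2560, 1.5100]  P^-=[0.6548 0.0780; 0.0780 0.4500]  H_jac=[-0.3914 -0.3256]  S=[0.2879]  K=[-0.9784; -0.6149]  nu=[0.0254]  x^+=[-1.2808, 1.4944]  P^+=[0.3792 -0.0952; -0.0952 0.3411]
step 2: x^-=[-0.6831, 1.4944]  P^-=[0.4776 0.0362; 0.0362 0.5311]  H_jac=[-0.5535 -0.2530]  S=[0.3105]  K=[-0.8810; -0.4974]  nu=[1.3637]  x^+=[-1.8844, 0.8161]  P^+=[0.2366 -0.0998; -0.0998 0.4543]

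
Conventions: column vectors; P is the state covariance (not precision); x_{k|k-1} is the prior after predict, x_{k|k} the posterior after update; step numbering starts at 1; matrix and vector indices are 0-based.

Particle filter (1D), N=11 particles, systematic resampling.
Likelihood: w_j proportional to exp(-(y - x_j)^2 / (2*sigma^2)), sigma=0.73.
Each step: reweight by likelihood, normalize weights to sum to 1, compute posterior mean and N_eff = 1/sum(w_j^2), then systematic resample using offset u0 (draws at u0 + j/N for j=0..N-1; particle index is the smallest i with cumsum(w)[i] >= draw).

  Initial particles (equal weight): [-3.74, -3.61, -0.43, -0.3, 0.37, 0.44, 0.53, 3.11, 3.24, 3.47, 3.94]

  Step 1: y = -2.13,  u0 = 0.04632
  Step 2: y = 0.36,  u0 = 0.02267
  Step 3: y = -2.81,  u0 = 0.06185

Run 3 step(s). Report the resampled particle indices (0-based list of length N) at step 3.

resampled_idx = [0, 1, 2, 2, 3, 4, 5, 6, 7, 9, 10]

step 1: w=[0.2648, 0.3861, 0.2003, 0.1302, 0.0086, 0.0061, 0.0039, 0.0000, 0.0000, 0.0000, 0.0000]  mean=-2.5014  Neff=3.6184  idx=[0, 0, 0, 1, 1, 1, 1, 2, 2, 3, 3]
step 2: w=[0.0000, 0.0000, 0.0000, 0.0000, 0.0000, 0.0000, 0.0000, 0.2279, 0.2279, 0.2721, 0.2721]  mean=-0.3593  Neff=3.9691  idx=[7, 7, 7, 8, 8, 9, 9, 9, 10, 10, 10]
step 3: w=[0.1204, 0.1204, 0.1204, 0.1204, 0.1204, 0.0663, 0.0663, 0.0663, 0.0663, 0.0663, 0.0663]  mean=-0.3783  Neff=10.1123  idx=[0, 1, 2, 2, 3, 4, 5, 6, 7, 9, 10]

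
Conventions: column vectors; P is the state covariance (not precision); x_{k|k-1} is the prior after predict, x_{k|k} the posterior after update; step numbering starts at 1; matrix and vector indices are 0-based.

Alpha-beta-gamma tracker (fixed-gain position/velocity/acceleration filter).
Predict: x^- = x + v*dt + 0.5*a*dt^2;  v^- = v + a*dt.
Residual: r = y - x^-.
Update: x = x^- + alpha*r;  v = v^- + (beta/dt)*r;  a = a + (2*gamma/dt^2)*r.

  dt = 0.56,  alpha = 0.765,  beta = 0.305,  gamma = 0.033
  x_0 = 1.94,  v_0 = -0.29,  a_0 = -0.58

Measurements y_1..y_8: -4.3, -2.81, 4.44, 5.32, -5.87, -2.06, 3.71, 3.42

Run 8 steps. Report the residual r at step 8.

step 1: x_pred=1.6867  r=-5.9867  x^+=-2.8931  v^+=-3.8754  a^+=-1.8399
step 2: x_pred=-5.3519  r=2.5419  x^+=-3.4073  v^+=-3.5214  a^+=-1.3050
step 3: x_pred=-5.5839  r=10.0239  x^+=2.0844  v^+=1.2073  a^+=0.8046
step 4: x_pred=2.8866  r=2.4334  x^+=4.7482  v^+=2.9832  a^+=1.3168
step 5: x_pred=6.6252  r=-12.4952  x^+=-2.9336  v^+=-3.0848  a^+=-1.3130
step 6: x_pred=-4.8670  r=2.8070  x^+=-2.7196  v^+=-2.2913  a^+=-0.7222
step 7: x_pred=-4.1160  r=7.8260  x^+=1.8709  v^+=1.5667  a^+=0.9248
step 8: x_pred=2.8932  r=0.5268  x^+=3.2962  v^+=2.3715  a^+=1.0357

resid = 0.5268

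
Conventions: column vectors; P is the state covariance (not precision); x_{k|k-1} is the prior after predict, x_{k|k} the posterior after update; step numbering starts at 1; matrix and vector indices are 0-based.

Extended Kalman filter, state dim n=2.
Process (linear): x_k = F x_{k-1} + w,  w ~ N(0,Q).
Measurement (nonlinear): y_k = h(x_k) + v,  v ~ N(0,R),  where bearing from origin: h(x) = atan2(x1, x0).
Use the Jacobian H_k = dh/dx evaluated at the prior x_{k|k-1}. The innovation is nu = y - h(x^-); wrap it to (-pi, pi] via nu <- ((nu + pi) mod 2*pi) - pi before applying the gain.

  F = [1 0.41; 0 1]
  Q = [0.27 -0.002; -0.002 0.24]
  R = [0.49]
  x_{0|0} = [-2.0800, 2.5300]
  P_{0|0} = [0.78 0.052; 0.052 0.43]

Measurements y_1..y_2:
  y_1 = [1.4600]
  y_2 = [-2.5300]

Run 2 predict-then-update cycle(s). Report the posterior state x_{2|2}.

step 1: x^-=[-1.0427, 2.5300]  P^-=[1.1649 0.2263; 0.2263 0.6700]  H_jac=[-0.3379 -0.1392]  S=[0.6573]  K=[-0.6468; -0.2583]  nu=[-0.5017]  x^+=[-0.7182, 2.6596]  P^+=[0.8900 0.1165; 0.1165 0.6262]
step 2: x^-=[0.3722, 2.6596]  P^-=[1.3608 0.3712; 0.3712 0.8662]  H_jac=[-0.3688 0.0516]  S=[0.6632]  K=[-0.7277; -0.1390]  nu=[2.3214]  x^+=[-1.3172, 2.3369]  P^+=[1.0095 0.3041; 0.3041 0.8533]

x_post = [-1.3172, 2.3369]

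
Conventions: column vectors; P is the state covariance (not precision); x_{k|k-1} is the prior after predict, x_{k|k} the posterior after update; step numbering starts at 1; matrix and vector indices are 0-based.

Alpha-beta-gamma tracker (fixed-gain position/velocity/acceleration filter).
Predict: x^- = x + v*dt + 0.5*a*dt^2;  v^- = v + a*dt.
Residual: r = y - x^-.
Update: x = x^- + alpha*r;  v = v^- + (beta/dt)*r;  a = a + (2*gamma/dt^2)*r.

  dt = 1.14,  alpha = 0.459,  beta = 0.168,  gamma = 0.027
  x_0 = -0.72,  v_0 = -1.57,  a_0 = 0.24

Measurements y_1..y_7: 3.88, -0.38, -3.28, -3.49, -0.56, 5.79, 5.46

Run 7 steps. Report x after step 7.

step 1: x_pred=-2.3538  r=6.2338  x^+=0.5075  v^+=-0.3777  a^+=0.4990
step 2: x_pred=0.4011  r=-0.7811  x^+=0.0426  v^+=0.0760  a^+=0.4666
step 3: x_pred=0.4325  r=-3.7125  x^+=-1.2716  v^+=0.0608  a^+=0.3123
step 4: x_pred=-0.9993  r=-2.4907  x^+=-2.1425  v^+=0.0498  a^+=0.2088
step 5: x_pred=-1.9500  r=1.3900  x^+=-1.3120  v^+=0.4927  a^+=0.2666
step 6: x_pred=-0.5771  r=6.3671  x^+=2.3454  v^+=1.7349  a^+=0.5311
step 7: x_pred=4.6683  r=0.7917  x^+=5.0317  v^+=2.4571  a^+=0.5640

x_post = 5.0317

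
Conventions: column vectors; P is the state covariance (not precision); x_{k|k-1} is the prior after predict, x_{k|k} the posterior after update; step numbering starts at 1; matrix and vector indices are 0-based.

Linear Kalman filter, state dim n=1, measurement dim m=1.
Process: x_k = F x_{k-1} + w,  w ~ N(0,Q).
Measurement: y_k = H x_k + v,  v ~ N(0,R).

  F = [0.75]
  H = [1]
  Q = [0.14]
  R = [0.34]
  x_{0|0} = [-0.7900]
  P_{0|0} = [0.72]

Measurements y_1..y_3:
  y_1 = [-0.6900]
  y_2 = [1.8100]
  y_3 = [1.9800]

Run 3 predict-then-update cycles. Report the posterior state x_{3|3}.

x_post = [1.0108]

step 1: x^-=[-0.5925]  P^-=[0.5450]  S=[0.8850]  K=[0.6158]  nu=[-0.0975]  x^+=[-0.6525]  P^+=[0.2094]
step 2: x^-=[-0.4894]  P^-=[0.2578]  S=[0.5978]  K=[0.4312]  nu=[2.2994]  x^+=[0.5022]  P^+=[0.1466]
step 3: x^-=[0.3766]  P^-=[0.2225]  S=[0.5625]  K=[0.3955]  nu=[1.6034]  x^+=[1.0108]  P^+=[0.1345]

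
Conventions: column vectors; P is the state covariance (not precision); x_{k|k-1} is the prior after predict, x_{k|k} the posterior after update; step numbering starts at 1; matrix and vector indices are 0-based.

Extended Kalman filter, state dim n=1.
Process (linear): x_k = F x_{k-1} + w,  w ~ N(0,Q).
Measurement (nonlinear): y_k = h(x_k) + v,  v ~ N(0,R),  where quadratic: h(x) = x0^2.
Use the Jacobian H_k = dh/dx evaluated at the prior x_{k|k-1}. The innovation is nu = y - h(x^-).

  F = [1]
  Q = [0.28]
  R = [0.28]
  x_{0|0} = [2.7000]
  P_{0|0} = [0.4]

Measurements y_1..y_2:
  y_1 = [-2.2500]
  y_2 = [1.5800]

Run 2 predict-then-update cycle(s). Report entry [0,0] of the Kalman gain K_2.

step 1: x^-=[2.7000]  P^-=[0.6800]  H_jac=[5.4000]  S=[20.1088]  K=[0.1826]  nu=[-9.5400]  x^+=[0.9579]  P^+=[0.0095]
step 2: x^-=[0.9579]  P^-=[0.2895]  H_jac=[1.9159]  S=[1.3425]  K=[0.4131]  nu=[0.6624]  x^+=[1.2316]  P^+=[0.0604]

K[0,0] = 0.4131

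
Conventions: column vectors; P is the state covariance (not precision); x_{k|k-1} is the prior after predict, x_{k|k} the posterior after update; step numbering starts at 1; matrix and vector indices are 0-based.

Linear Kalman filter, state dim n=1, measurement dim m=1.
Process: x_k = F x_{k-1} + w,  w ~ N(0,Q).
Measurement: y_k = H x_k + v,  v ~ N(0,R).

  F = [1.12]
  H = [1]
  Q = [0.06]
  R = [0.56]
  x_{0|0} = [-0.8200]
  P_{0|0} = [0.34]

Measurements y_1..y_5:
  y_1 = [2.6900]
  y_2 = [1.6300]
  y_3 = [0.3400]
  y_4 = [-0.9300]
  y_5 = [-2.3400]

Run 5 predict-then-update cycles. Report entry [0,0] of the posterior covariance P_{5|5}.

P_post[0,0] = 0.2036

step 1: x^-=[-0.9184]  P^-=[0.4865]  S=[1.0465]  K=[0.4649]  nu=[3.6084]  x^+=[0.7591]  P^+=[0.2603]
step 2: x^-=[0.8502]  P^-=[0.3866]  S=[0.9466]  K=[0.4084]  nu=[0.7798]  x^+=[1.1686]  P^+=[0.2287]
step 3: x^-=[1.3089]  P^-=[0.3469]  S=[0.9069]  K=[0.3825]  nu=[-0.9689]  x^+=[0.9383]  P^+=[0.2142]
step 4: x^-=[1.0509]  P^-=[0.3287]  S=[0.8887]  K=[0.3699]  nu=[-1.9809]  x^+=[0.3182]  P^+=[0.2071]
step 5: x^-=[0.3564]  P^-=[0.3198]  S=[0.8798]  K=[0.3635]  nu=[-2.6964]  x^+=[-0.6237]  P^+=[0.2036]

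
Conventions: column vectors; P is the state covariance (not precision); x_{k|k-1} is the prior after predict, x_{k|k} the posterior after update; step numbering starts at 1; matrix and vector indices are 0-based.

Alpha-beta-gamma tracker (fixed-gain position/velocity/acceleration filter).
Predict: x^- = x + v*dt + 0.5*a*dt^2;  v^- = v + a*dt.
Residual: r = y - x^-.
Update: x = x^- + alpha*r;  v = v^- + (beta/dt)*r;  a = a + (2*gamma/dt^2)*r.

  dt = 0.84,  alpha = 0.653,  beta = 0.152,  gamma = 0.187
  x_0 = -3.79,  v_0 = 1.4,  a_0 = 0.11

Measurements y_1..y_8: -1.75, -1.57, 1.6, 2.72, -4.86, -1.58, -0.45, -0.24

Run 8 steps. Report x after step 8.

step 1: x_pred=-2.5752  r=0.8252  x^+=-2.0363  v^+=1.6417  a^+=0.5474
step 2: x_pred=-0.4642  r=-1.1058  x^+=-1.1863  v^+=1.9014  a^+=-0.0387
step 3: x_pred=0.3972  r=1.2028  x^+=1.1826  v^+=2.0865  a^+=0.5988
step 4: x_pred=3.1466  r=-0.4266  x^+=2.8680  v^+=2.5123  a^+=0.3727
step 5: x_pred=5.1098  r=-9.9698  x^+=-1.4005  v^+=1.0213  a^+=-4.9118
step 6: x_pred=-2.2755  r=0.6955  x^+=-1.8213  v^+=-2.9788  a^+=-4.5432
step 7: x_pred=-5.9263  r=5.4763  x^+=-2.3503  v^+=-5.8041  a^+=-1.6404
step 8: x_pred=-7.8045  r=7.5645  x^+=-2.8649  v^+=-5.8132  a^+=2.3691

x_post = -2.8649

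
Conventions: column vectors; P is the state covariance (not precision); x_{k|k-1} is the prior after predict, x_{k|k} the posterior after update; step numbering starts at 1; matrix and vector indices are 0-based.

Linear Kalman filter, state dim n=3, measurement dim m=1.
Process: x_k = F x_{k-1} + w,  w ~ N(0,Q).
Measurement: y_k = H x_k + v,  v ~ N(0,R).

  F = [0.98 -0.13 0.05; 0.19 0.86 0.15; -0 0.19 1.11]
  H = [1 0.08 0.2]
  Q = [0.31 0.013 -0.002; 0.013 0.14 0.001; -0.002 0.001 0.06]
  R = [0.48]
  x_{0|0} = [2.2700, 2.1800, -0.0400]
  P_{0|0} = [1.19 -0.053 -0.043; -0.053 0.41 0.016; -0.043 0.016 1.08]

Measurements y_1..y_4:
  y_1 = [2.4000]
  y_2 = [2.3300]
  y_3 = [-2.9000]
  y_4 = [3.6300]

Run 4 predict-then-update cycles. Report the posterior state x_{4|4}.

x_post = [1.0305, 2.2417, 2.0591]

step 1: x^-=[1.9392, 2.3001, 0.3698]  P^-=[1.4716 0.1471 -0.0110; 0.1471 0.4949 0.2526; -0.0110 0.2526 1.4122]  S=[2.0385]  K=[0.7266; 0.1164; 0.1431]  nu=[0.2028]  x^+=[2.0866, 2.3237, 0.3988]  P^+=[0.3954 -0.0252 -0.2229; -0.0252 0.4672 0.2186; -0.2229 0.2186 1.3705]
step 2: x^-=[1.7627, 2.4547, 0.8842]  P^-=[0.6828 -0.0057 -0.2141; -0.0057 0.5661 0.4725; -0.2141 0.4725 1.8577]  S=[1.1693]  K=[0.5469; 0.1147; 0.1669]  nu=[0.1941]  x^+=[1.8689, 2.4769, 0.9166]  P^+=[0.3330 -0.0791 -0.3209; -0.0791 0.5508 0.4502; -0.3209 0.4502 1.8251]
step 3: x^-=[1.5553, 2.6227, 1.4880]  P^-=[0.6266 -0.0772 -0.3388; -0.0772 0.6724 0.7669; -0.3388 0.7669 2.5184]  S=[1.0883]  K=[0.5078; 0.1194; 0.2079]  nu=[-4.9627]  x^+=[-0.9648, 2.0300, 0.4563]  P^+=[0.3459 -0.1432 -0.4537; -0.1432 0.6569 0.7399; -0.4537 0.7399 2.4714]
step 4: x^-=[-1.1865, 1.6309, 0.8922]  P^-=[0.6419 -0.1483 -0.5010; -0.1483 0.8122 1.1463; -0.5010 1.1463 3.4408]  S=[1.0773]  K=[0.4918; 0.1355; 0.2589]  nu=[4.5076]  x^+=[1.0305, 2.2417, 2.0591]  P^+=[0.3813 -0.2201 -0.6381; -0.2201 0.7924 1.1085; -0.6381 1.1085 3.3686]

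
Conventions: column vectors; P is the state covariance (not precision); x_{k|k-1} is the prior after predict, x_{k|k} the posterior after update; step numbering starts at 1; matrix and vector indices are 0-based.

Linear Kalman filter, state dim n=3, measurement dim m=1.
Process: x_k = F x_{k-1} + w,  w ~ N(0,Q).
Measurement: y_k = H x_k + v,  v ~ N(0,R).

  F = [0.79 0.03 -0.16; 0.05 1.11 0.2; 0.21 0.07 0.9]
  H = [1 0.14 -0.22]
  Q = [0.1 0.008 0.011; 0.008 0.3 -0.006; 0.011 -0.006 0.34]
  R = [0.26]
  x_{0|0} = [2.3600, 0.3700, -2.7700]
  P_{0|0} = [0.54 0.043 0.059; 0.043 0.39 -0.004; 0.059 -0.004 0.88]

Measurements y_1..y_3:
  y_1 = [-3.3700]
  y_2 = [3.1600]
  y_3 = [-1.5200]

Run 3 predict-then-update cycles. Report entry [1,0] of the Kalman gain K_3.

K[1,0] = 0.0774

step 1: x^-=[2.3187, -0.0253, -1.9715]  P^-=[0.4471 0.0615 0.0172; 0.0615 0.8212 0.1996; 0.0172 0.1996 1.1016]  S=[0.7738]  K=[0.5840; 0.1713; -0.2548]  nu=[-6.1189]  x^+=[-1.2545, -1.0732, -0.4124]  P^+=[0.1832 -0.0159 0.1324; -0.0159 0.7986 0.2334; 0.1324 0.2334 1.0513]
step 2: x^-=[-0.9573, -1.3365, -0.7097]  P^-=[0.2055 -0.0260 -0.0160; -0.0260 1.4309 0.4914; -0.0160 0.4914 1.2826]  S=[0.5251]  K=[0.3911; 0.1261; -0.4367]  nu=[4.1482]  x^+=[0.6651, -0.8133, -2.5214]  P^+=[0.1252 -0.0519 0.0737; -0.0519 1.4226 0.5203; 0.0737 0.5203 1.1824]
step 3: x^-=[0.9045, -1.3738, -2.1865]  P^-=[0.1836 -0.1013 -0.0805; -0.1013 2.3271 0.8399; -0.0805 0.8399 1.4022]  S=[0.5124]  K=[0.3652; 0.0774; -0.5297]  nu=[-2.7132]  x^+=[-0.0863, -1.5839, -0.7492]  P^+=[0.1152 -0.1158 0.0186; -0.1158 2.3240 0.8609; 0.0186 0.8609 1.2584]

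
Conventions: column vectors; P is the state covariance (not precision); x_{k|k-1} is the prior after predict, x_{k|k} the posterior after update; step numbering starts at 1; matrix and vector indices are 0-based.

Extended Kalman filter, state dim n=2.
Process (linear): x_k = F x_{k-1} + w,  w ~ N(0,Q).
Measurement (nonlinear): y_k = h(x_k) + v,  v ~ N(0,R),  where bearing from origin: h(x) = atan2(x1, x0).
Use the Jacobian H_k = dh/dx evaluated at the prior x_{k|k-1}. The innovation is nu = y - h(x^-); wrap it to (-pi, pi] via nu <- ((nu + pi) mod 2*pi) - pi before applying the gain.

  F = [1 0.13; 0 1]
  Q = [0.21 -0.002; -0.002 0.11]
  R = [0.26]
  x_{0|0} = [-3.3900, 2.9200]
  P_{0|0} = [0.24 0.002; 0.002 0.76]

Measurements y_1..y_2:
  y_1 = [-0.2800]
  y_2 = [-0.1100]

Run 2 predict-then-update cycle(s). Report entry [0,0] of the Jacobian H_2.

H_jac[0,0] = -0.2013

step 1: x^-=[-3.0104, 2.9200]  P^-=[0.4634 0.0988; 0.0988 0.8700]  H_jac=[-0.1660 -0.1712]  S=[0.3039]  K=[-0.3088; -0.5440]  nu=[-2.6514]  x^+=[-2.1916, 4.3624]  P^+=[0.4344 0.0478; 0.0478 0.7801]
step 2: x^-=[-1.6245, 4.3624]  P^-=[0.6700 0.1472; 0.1472 0.8901]  H_jac=[-0.2013 -0.0750]  S=[0.2966]  K=[-0.4919; -0.3249]  nu=[-2.0373]  x^+=[-0.6223, 5.0242]  P^+=[0.5982 0.0998; 0.0998 0.8588]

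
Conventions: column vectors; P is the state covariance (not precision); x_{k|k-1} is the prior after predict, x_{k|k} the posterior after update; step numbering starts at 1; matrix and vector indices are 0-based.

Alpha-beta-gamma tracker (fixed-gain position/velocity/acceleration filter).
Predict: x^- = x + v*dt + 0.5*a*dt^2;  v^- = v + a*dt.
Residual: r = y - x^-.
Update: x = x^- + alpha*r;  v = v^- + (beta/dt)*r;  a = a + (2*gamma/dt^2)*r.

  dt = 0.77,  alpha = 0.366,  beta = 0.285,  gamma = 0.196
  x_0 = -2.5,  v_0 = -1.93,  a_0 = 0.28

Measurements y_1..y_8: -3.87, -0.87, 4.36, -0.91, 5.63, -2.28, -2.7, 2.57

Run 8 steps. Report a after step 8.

step 1: x_pred=-3.9031  r=0.0331  x^+=-3.8910  v^+=-1.7022  a^+=0.3019
step 2: x_pred=-5.1121  r=4.2421  x^+=-3.5595  v^+=0.1004  a^+=3.1066
step 3: x_pred=-2.5612  r=6.9212  x^+=-0.0281  v^+=5.0543  a^+=7.6826
step 4: x_pred=6.1413  r=-7.0513  x^+=3.5605  v^+=8.3600  a^+=3.0206
step 5: x_pred=10.8932  r=-5.2632  x^+=8.9669  v^+=8.7379  a^+=-0.4591
step 6: x_pred=15.5589  r=-17.8389  x^+=9.0299  v^+=1.7816  a^+=-12.2535
step 7: x_pred=6.7692  r=-9.4692  x^+=3.3034  v^+=-11.1584  a^+=-18.5141
step 8: x_pred=-10.7770  r=13.3470  x^+=-5.8920  v^+=-20.4741  a^+=-9.6896

a_post = -9.6896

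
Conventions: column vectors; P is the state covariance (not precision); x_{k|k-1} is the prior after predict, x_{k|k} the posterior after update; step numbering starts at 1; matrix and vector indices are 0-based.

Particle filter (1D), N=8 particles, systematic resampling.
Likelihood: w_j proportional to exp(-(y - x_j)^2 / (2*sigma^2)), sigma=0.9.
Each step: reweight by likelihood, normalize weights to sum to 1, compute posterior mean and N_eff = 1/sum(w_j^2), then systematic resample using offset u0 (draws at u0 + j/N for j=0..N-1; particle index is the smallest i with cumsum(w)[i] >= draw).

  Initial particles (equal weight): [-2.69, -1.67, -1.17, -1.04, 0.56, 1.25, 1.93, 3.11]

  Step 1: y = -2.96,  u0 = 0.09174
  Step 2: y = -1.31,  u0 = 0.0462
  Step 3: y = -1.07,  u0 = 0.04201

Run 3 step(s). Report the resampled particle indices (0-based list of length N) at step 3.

step 1: w=[0.6146, 0.2301, 0.0889, 0.0660, 0.0003, 0.0000, 0.0000, 0.0000]  mean=-2.2100  Neff=2.2578  idx=[0, 0, 0, 0, 0, 1, 1, 3]
step 2: w=[0.0710, 0.0710, 0.0710, 0.0710, 0.0710, 0.2124, 0.2124, 0.2200]  mean=-1.8936  Neff=6.1021  idx=[0, 2, 4, 5, 5, 6, 7, 7]
step 3: w=[0.0396, 0.0396, 0.0396, 0.1603, 0.1603, 0.1603, 0.2001, 0.2001]  mean=-1.5391  Neff=6.1771  idx=[1, 3, 4, 4, 5, 6, 6, 7]

resampled_idx = [1, 3, 4, 4, 5, 6, 6, 7]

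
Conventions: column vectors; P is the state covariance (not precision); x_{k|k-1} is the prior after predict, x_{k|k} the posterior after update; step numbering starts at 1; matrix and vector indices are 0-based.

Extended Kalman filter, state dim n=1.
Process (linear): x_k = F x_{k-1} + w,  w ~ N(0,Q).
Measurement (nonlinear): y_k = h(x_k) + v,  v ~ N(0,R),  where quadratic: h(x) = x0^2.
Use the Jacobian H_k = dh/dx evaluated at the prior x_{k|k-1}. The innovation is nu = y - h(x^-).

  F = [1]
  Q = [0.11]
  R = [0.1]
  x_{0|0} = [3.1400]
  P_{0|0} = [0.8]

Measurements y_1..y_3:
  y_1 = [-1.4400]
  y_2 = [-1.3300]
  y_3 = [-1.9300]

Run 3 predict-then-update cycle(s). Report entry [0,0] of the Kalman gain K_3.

K[0,0] = 0.5135

step 1: x^-=[3.1400]  P^-=[0.9100]  H_jac=[6.2800]  S=[35.9889]  K=[0.1588]  nu=[-11.2996]  x^+=[1.3457]  P^+=[0.0025]
step 2: x^-=[1.3457]  P^-=[0.1125]  H_jac=[2.6914]  S=[0.9151]  K=[0.3310]  nu=[-3.1409]  x^+=[0.3062]  P^+=[0.0123]
step 3: x^-=[0.3062]  P^-=[0.1223]  H_jac=[0.6124]  S=[0.1459]  K=[0.5135]  nu=[-2.0238]  x^+=[-0.7329]  P^+=[0.0838]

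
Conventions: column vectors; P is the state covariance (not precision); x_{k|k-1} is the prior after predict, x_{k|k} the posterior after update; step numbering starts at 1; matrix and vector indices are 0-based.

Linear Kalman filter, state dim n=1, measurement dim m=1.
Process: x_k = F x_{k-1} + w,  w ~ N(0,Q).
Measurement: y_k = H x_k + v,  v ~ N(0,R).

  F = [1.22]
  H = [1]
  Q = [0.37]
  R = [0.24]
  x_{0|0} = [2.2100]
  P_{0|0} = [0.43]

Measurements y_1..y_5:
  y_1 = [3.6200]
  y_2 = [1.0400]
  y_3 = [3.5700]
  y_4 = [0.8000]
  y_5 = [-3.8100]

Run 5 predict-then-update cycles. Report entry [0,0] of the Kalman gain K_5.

K[0,0] = 0.7237

step 1: x^-=[2.6962]  P^-=[1.0100]  S=[1.2500]  K=[0.8080]  nu=[0.9238]  x^+=[3.4426]  P^+=[0.1939]
step 2: x^-=[4.2000]  P^-=[0.6586]  S=[0.8986]  K=[0.7329]  nu=[-3.1600]  x^+=[1.8840]  P^+=[0.1759]
step 3: x^-=[2.2984]  P^-=[0.6318]  S=[0.8718]  K=[0.7247]  nu=[1.2716]  x^+=[3.2199]  P^+=[0.1739]
step 4: x^-=[3.9283]  P^-=[0.6289]  S=[0.8689]  K=[0.7238]  nu=[-3.1283]  x^+=[1.6641]  P^+=[0.1737]
step 5: x^-=[2.0302]  P^-=[0.6285]  S=[0.8685]  K=[0.7237]  nu=[-5.8402]  x^+=[-2.1962]  P^+=[0.1737]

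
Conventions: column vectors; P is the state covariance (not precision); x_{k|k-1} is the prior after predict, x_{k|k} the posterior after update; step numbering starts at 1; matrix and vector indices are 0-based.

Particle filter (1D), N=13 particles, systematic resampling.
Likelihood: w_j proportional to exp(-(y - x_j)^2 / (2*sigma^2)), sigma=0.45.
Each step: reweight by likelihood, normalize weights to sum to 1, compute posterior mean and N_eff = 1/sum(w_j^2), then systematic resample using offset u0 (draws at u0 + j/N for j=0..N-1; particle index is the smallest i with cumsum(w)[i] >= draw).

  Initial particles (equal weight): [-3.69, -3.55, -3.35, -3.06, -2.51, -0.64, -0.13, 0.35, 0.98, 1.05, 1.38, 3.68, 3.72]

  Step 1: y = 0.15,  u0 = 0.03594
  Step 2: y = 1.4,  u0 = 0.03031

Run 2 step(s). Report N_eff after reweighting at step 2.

step 1: w=[0.0000, 0.0000, 0.0000, 0.0000, 0.0000, 0.0937, 0.3605, 0.3963, 0.0798, 0.0592, 0.0104, 0.0000, 0.0000]  mean=0.1867  Neff=3.2701  idx=[5, 6, 6, 6, 6, 6, 7, 7, 7, 7, 7, 8, 9]
step 2: w=[0.0000, 0.0018, 0.0018, 0.0018, 0.0018, 0.0018, 0.0380, 0.0380, 0.0380, 0.0380, 0.0380, 0.3739, 0.4272]  mean=0.8803  Neff=3.0347  idx=[6, 8, 10, 11, 11, 11, 11, 11, 12, 12, 12, 12, 12]

N_eff = 3.0347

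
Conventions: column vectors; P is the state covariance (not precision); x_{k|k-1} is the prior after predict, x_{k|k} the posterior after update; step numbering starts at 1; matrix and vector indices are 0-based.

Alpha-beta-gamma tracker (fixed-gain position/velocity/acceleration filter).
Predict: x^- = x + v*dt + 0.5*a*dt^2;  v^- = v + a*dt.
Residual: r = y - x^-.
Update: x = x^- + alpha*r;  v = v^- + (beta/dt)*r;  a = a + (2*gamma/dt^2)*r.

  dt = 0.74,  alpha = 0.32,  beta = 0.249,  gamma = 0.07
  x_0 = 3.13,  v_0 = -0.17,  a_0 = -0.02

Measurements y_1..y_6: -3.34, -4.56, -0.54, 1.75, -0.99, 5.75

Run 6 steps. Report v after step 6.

v_post = 5.9023

step 1: x_pred=2.9987  r=-6.3387  x^+=0.9703  v^+=-2.3177  a^+=-1.6406
step 2: x_pred=-1.1939  r=-3.3661  x^+=-2.2711  v^+=-4.6643  a^+=-2.5011
step 3: x_pred=-6.4075  r=5.8675  x^+=-4.5299  v^+=-4.5408  a^+=-1.0010
step 4: x_pred=-8.1642  r=9.9142  x^+=-4.9917  v^+=-1.9456  a^+=1.5336
step 5: x_pred=-6.0115  r=5.0215  x^+=-4.4046  v^+=0.8789  a^+=2.8174
step 6: x_pred=-2.9828  r=8.7328  x^+=-0.1883  v^+=5.9023  a^+=5.0501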